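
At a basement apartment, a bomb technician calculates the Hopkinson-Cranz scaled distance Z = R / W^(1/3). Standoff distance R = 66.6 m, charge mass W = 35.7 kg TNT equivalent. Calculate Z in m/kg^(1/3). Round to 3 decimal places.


Scaled distance calculation:
W^(1/3) = 35.7^(1/3) = 3.29273
Z = R / W^(1/3) = 66.6 / 3.29273
Z = 20.226 m/kg^(1/3)

20.226


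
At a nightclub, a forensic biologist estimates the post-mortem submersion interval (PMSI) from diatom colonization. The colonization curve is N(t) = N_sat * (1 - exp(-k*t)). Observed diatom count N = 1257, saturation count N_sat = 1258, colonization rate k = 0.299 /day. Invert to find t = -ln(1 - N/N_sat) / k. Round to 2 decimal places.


PMSI from diatom colonization curve:
N / N_sat = 1257 / 1258 = 0.999205
1 - N/N_sat = 0.000795
ln(1 - N/N_sat) = -7.137168
t = -ln(1 - N/N_sat) / k = -(-7.137168) / 0.299 = 23.87 days

23.87


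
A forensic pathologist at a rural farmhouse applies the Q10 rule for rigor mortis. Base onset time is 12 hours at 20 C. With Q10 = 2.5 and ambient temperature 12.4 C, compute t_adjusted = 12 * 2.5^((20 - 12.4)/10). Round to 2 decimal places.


Rigor mortis time adjustment:
Exponent = (T_ref - T_actual) / 10 = (20 - 12.4) / 10 = 0.76
Q10 factor = 2.5^0.76 = 2.00648
t_adjusted = 12 * 2.00648 = 24.08 hours

24.08


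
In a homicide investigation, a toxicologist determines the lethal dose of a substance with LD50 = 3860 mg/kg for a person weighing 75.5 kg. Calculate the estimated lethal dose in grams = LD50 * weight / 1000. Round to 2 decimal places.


Lethal dose calculation:
Lethal dose = LD50 * body_weight / 1000
= 3860 * 75.5 / 1000
= 291430 / 1000
= 291.43 g

291.43


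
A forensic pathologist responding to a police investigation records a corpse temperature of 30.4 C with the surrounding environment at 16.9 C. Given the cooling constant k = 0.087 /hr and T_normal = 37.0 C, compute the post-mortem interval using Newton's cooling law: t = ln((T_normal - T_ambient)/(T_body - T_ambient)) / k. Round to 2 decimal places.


Using Newton's law of cooling:
t = ln((T_normal - T_ambient) / (T_body - T_ambient)) / k
T_normal - T_ambient = 20.1
T_body - T_ambient = 13.5
Ratio = 1.488889
ln(ratio) = 0.39803
t = 0.39803 / 0.087 = 4.58 hours

4.58


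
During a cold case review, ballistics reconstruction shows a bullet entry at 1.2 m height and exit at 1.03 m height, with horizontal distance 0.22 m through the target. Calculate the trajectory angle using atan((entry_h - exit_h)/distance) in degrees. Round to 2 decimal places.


Bullet trajectory angle:
Height difference = 1.2 - 1.03 = 0.17 m
angle = atan(0.17 / 0.22)
angle = atan(0.772727)
angle = 37.69 degrees

37.69


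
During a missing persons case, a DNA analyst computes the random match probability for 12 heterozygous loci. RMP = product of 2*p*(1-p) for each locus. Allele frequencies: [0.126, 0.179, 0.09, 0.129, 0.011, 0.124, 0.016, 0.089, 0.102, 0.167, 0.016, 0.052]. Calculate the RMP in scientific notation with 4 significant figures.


Computing RMP for 12 loci:
Locus 1: 2 * 0.126 * 0.874 = 0.220248
Locus 2: 2 * 0.179 * 0.821 = 0.293918
Locus 3: 2 * 0.09 * 0.91 = 0.1638
Locus 4: 2 * 0.129 * 0.871 = 0.224718
Locus 5: 2 * 0.011 * 0.989 = 0.021758
Locus 6: 2 * 0.124 * 0.876 = 0.217248
Locus 7: 2 * 0.016 * 0.984 = 0.031488
Locus 8: 2 * 0.089 * 0.911 = 0.162158
Locus 9: 2 * 0.102 * 0.898 = 0.183192
Locus 10: 2 * 0.167 * 0.833 = 0.278222
Locus 11: 2 * 0.016 * 0.984 = 0.031488
Locus 12: 2 * 0.052 * 0.948 = 0.098592
RMP = 9.100e-12

9.100e-12


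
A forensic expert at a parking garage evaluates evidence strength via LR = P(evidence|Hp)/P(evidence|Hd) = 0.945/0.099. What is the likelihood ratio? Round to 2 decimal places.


Likelihood ratio calculation:
LR = P(E|Hp) / P(E|Hd)
LR = 0.945 / 0.099
LR = 9.55

9.55


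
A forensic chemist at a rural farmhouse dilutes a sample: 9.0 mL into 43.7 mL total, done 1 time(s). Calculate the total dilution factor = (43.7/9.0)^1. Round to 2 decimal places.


Dilution factor calculation:
Single dilution = V_total / V_sample = 43.7 / 9.0 ≈ 4.855556
Number of dilutions = 1
Total DF = (43.7 / 9.0)^1 (full precision, rounded at the end) = 4.86

4.86


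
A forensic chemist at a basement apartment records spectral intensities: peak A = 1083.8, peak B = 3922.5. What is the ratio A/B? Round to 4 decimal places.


Spectral peak ratio:
Peak A = 1083.8 counts
Peak B = 3922.5 counts
Ratio = 1083.8 / 3922.5 = 0.2763

0.2763


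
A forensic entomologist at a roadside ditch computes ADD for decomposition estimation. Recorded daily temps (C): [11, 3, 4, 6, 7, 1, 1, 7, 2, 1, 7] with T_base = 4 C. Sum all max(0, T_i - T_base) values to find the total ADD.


Computing ADD day by day:
Day 1: max(0, 11 - 4) = 7
Day 2: max(0, 3 - 4) = 0
Day 3: max(0, 4 - 4) = 0
Day 4: max(0, 6 - 4) = 2
Day 5: max(0, 7 - 4) = 3
Day 6: max(0, 1 - 4) = 0
Day 7: max(0, 1 - 4) = 0
Day 8: max(0, 7 - 4) = 3
Day 9: max(0, 2 - 4) = 0
Day 10: max(0, 1 - 4) = 0
Day 11: max(0, 7 - 4) = 3
Total ADD = 18

18


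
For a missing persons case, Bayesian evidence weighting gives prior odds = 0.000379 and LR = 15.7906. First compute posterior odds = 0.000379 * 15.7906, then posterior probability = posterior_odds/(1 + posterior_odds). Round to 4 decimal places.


Bayesian evidence evaluation:
Posterior odds = prior_odds * LR = 0.000379 * 15.7906 = 0.005984637
Posterior probability = posterior_odds / (1 + posterior_odds)
= 0.005984637 / (1 + 0.005984637)
= 0.005984637 / 1.005984637
= 0.0059

0.0059


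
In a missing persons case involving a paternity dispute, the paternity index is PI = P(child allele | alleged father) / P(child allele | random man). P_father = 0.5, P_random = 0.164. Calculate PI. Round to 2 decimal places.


Paternity Index calculation:
PI = P(allele|father) / P(allele|random)
PI = 0.5 / 0.164
PI = 3.05

3.05


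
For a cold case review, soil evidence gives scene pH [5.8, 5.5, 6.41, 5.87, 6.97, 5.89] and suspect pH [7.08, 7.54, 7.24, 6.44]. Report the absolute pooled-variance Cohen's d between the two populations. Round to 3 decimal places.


Pooled-variance Cohen's d for soil pH comparison:
Scene mean = 36.44 / 6 = 6.073333
Suspect mean = 28.3 / 4 = 7.075
Scene sample variance s_s^2 = 0.279147
Suspect sample variance s_c^2 = 0.215567
Pooled variance = ((n_s-1)*s_s^2 + (n_c-1)*s_c^2) / (n_s + n_c - 2) = 0.255304
Pooled SD = sqrt(0.255304) = 0.505276
Mean difference = -1.001667
|d| = |-1.001667| / 0.505276 = 1.982

1.982


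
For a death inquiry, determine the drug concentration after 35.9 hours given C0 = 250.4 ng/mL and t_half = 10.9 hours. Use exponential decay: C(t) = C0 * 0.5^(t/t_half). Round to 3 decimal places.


Drug concentration decay:
Number of half-lives = t / t_half = 35.9 / 10.9 = 3.293578
Decay factor = 0.5^3.293578 = 0.10198451
C(t) = 250.4 * 0.10198451 = 25.537 ng/mL

25.537


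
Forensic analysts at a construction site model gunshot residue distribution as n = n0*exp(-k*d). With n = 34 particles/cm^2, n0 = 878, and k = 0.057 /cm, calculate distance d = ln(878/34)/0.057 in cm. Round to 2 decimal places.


GSR distance calculation:
n0/n = 878 / 34 = 25.823529
ln(n0/n) = 3.251286
d = 3.251286 / 0.057 = 57.04 cm

57.04


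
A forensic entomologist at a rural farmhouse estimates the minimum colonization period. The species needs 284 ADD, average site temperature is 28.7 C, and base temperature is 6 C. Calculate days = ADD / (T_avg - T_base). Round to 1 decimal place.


Insect development time:
Effective temperature = avg_temp - T_base = 28.7 - 6 = 22.7 C
Days = ADD / effective_temp = 284 / 22.7 = 12.5 days

12.5


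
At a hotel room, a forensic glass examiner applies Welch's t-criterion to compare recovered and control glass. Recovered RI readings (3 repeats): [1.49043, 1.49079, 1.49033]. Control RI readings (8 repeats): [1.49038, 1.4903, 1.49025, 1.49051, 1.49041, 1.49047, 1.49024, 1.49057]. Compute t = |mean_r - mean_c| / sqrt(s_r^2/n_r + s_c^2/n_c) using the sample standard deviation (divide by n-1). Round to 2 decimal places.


Welch's t-criterion for glass RI comparison:
Recovered mean = sum / n_r = 4.47155 / 3 = 1.4905167
Control mean = sum / n_c = 11.92313 / 8 = 1.4903913
Recovered sample variance s_r^2 = 5.85333e-08
Control sample variance s_c^2 = 1.48411e-08
Welch SE (unpooled) = sqrt(s_r^2/n_r + s_c^2/n_c) = sqrt(1.95111e-08 + 1.85513e-09) = sqrt(2.13662e-08) = 0.000146172
|mean_r - mean_c| = 0.000125417
t = 0.000125417 / 0.000146172 = 0.86

0.86


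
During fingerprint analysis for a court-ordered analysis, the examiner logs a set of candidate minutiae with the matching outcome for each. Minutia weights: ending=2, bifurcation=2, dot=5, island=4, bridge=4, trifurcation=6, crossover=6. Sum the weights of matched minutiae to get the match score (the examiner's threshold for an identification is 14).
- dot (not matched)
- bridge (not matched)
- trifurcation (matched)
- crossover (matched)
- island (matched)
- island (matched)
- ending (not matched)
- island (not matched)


Weighted minutiae match score:
  dot: not matched, +0
  bridge: not matched, +0
  trifurcation: matched, +6 (running total 6)
  crossover: matched, +6 (running total 12)
  island: matched, +4 (running total 16)
  island: matched, +4 (running total 20)
  ending: not matched, +0
  island: not matched, +0
Total score = 20
Threshold = 14; verdict = identification

20


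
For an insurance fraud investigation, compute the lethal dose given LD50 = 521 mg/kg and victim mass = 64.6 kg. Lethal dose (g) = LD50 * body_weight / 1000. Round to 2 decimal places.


Lethal dose calculation:
Lethal dose = LD50 * body_weight / 1000
= 521 * 64.6 / 1000
= 33656.6 / 1000
= 33.66 g

33.66


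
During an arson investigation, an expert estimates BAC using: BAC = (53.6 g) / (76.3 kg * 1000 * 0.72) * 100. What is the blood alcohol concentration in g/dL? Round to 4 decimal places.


Applying the Widmark formula:
BAC = (dose_g / (body_wt * 1000 * r)) * 100
Denominator = 76.3 * 1000 * 0.72 = 54936
BAC = (53.6 / 54936) * 100
BAC = 0.0976 g/dL

0.0976


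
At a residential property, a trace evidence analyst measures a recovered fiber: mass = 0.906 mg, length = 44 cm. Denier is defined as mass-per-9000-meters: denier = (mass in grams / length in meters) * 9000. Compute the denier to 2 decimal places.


Denier calculation:
Mass in grams = 0.906 mg / 1000 = 0.000906 g
Length in meters = 44 cm / 100 = 0.44 m
Linear density = mass / length = 0.000906 / 0.44 = 0.00205909 g/m
Denier = (g/m) * 9000 = 0.00205909 * 9000 = 18.53

18.53


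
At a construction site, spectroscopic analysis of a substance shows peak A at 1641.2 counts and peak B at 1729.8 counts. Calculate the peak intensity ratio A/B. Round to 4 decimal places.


Spectral peak ratio:
Peak A = 1641.2 counts
Peak B = 1729.8 counts
Ratio = 1641.2 / 1729.8 = 0.9488

0.9488


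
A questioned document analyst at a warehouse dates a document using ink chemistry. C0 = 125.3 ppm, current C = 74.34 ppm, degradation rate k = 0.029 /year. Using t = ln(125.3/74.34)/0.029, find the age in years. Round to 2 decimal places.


Document age estimation:
C0/C = 125.3 / 74.34 = 1.685499
ln(C0/C) = 0.522062
t = 0.522062 / 0.029 = 18.00 years

18.00


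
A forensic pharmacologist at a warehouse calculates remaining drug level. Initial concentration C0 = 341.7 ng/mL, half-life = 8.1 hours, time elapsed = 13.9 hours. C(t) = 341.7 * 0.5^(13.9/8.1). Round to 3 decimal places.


Drug concentration decay:
Number of half-lives = t / t_half = 13.9 / 8.1 = 1.716049
Decay factor = 0.5^1.716049 = 0.30438117
C(t) = 341.7 * 0.30438117 = 104.007 ng/mL

104.007


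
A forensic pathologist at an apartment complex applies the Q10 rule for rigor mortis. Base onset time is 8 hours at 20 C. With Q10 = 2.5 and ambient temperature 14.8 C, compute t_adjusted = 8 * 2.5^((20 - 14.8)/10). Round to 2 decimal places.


Rigor mortis time adjustment:
Exponent = (T_ref - T_actual) / 10 = (20 - 14.8) / 10 = 0.52
Q10 factor = 2.5^0.52 = 1.61038
t_adjusted = 8 * 1.61038 = 12.88 hours

12.88


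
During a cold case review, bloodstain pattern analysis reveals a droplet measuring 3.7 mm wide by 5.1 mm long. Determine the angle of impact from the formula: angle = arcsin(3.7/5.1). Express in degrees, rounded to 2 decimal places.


Blood spatter impact angle calculation:
width / length = 3.7 / 5.1 = 0.72549
angle = arcsin(0.72549)
angle = 46.51 degrees

46.51


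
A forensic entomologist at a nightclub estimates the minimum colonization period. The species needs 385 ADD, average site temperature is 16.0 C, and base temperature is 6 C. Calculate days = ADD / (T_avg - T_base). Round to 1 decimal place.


Insect development time:
Effective temperature = avg_temp - T_base = 16.0 - 6 = 10.0 C
Days = ADD / effective_temp = 385 / 10.0 = 38.5 days

38.5


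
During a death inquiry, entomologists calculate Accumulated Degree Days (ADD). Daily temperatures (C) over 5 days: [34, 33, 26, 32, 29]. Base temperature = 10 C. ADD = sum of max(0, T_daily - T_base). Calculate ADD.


Computing ADD day by day:
Day 1: max(0, 34 - 10) = 24
Day 2: max(0, 33 - 10) = 23
Day 3: max(0, 26 - 10) = 16
Day 4: max(0, 32 - 10) = 22
Day 5: max(0, 29 - 10) = 19
Total ADD = 104

104


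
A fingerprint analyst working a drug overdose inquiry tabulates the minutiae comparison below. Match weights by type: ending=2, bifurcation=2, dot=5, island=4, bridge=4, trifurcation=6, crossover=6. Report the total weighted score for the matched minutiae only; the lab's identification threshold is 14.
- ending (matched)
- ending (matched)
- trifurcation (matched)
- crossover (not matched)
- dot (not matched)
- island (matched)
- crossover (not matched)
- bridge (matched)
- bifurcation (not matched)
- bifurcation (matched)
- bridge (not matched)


Weighted minutiae match score:
  ending: matched, +2 (running total 2)
  ending: matched, +2 (running total 4)
  trifurcation: matched, +6 (running total 10)
  crossover: not matched, +0
  dot: not matched, +0
  island: matched, +4 (running total 14)
  crossover: not matched, +0
  bridge: matched, +4 (running total 18)
  bifurcation: not matched, +0
  bifurcation: matched, +2 (running total 20)
  bridge: not matched, +0
Total score = 20
Threshold = 14; verdict = identification

20


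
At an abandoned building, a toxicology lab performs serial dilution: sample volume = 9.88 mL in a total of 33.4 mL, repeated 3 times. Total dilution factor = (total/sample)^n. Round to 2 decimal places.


Dilution factor calculation:
Single dilution = V_total / V_sample = 33.4 / 9.88 ≈ 3.380567
Number of dilutions = 3
Total DF = (33.4 / 9.88)^3 (full precision, rounded at the end) = 38.63

38.63


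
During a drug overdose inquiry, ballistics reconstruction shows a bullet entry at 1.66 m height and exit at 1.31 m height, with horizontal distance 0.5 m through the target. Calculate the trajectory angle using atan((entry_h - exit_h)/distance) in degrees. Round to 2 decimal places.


Bullet trajectory angle:
Height difference = 1.66 - 1.31 = 0.35 m
angle = atan(0.35 / 0.5)
angle = atan(0.7)
angle = 34.99 degrees

34.99


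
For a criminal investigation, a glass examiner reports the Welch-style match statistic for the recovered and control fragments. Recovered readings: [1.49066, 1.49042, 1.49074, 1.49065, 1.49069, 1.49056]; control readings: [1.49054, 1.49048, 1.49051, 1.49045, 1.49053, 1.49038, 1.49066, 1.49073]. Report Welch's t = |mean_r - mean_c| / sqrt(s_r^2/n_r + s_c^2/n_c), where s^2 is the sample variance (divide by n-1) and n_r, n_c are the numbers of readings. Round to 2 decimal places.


Welch's t-criterion for glass RI comparison:
Recovered mean = sum / n_r = 8.94372 / 6 = 1.49062
Control mean = sum / n_c = 11.92428 / 8 = 1.490535
Recovered sample variance s_r^2 = 1.308e-08
Control sample variance s_c^2 = 1.26571e-08
Welch SE (unpooled) = sqrt(s_r^2/n_r + s_c^2/n_c) = sqrt(2.18e-09 + 1.58214e-09) = sqrt(3.76214e-09) = 6.13363e-05
|mean_r - mean_c| = 8.5e-05
t = 8.5e-05 / 6.13363e-05 = 1.39

1.39


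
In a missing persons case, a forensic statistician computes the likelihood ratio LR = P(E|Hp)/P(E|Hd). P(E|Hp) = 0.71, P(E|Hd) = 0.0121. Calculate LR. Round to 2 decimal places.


Likelihood ratio calculation:
LR = P(E|Hp) / P(E|Hd)
LR = 0.71 / 0.0121
LR = 58.68

58.68


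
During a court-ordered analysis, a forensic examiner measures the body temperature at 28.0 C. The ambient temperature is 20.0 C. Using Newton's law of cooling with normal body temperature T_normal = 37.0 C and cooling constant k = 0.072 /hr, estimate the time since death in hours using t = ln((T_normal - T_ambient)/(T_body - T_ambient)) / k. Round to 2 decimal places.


Using Newton's law of cooling:
t = ln((T_normal - T_ambient) / (T_body - T_ambient)) / k
T_normal - T_ambient = 17.0
T_body - T_ambient = 8.0
Ratio = 2.125
ln(ratio) = 0.753772
t = 0.753772 / 0.072 = 10.47 hours

10.47


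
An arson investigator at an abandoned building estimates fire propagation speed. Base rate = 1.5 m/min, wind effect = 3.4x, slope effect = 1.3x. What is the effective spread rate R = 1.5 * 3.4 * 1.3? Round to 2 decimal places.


Fire spread rate calculation:
R = R0 * wind_factor * slope_factor
= 1.5 * 3.4 * 1.3
= 5.1 * 1.3
= 6.63 m/min

6.63


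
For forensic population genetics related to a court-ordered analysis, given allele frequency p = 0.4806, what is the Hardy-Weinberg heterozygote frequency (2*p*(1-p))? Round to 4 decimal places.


Hardy-Weinberg heterozygote frequency:
q = 1 - p = 1 - 0.4806 = 0.5194
2pq = 2 * 0.4806 * 0.5194 = 0.4992

0.4992


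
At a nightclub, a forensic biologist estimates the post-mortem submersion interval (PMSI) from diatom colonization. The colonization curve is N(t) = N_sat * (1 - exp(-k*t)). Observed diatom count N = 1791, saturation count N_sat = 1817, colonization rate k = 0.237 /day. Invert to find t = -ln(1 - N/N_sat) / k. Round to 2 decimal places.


PMSI from diatom colonization curve:
N / N_sat = 1791 / 1817 = 0.985691
1 - N/N_sat = 0.014309
ln(1 - N/N_sat) = -4.246867
t = -ln(1 - N/N_sat) / k = -(-4.246867) / 0.237 = 17.92 days

17.92


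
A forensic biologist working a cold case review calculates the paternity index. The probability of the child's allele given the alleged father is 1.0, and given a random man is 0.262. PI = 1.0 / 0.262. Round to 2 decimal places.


Paternity Index calculation:
PI = P(allele|father) / P(allele|random)
PI = 1.0 / 0.262
PI = 3.82

3.82


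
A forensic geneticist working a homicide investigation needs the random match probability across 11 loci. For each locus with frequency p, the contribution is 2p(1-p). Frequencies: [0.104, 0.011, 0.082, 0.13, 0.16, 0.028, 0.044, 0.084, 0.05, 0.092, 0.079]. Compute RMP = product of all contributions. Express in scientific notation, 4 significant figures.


Computing RMP for 11 loci:
Locus 1: 2 * 0.104 * 0.896 = 0.186368
Locus 2: 2 * 0.011 * 0.989 = 0.021758
Locus 3: 2 * 0.082 * 0.918 = 0.150552
Locus 4: 2 * 0.13 * 0.87 = 0.2262
Locus 5: 2 * 0.16 * 0.84 = 0.2688
Locus 6: 2 * 0.028 * 0.972 = 0.054432
Locus 7: 2 * 0.044 * 0.956 = 0.084128
Locus 8: 2 * 0.084 * 0.916 = 0.153888
Locus 9: 2 * 0.05 * 0.95 = 0.095
Locus 10: 2 * 0.092 * 0.908 = 0.167072
Locus 11: 2 * 0.079 * 0.921 = 0.145518
RMP = 6.041e-11

6.041e-11


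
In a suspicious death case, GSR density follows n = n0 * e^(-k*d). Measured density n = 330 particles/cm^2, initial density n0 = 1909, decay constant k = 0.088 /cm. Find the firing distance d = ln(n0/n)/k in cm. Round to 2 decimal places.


GSR distance calculation:
n0/n = 1909 / 330 = 5.784848
ln(n0/n) = 1.755242
d = 1.755242 / 0.088 = 19.95 cm

19.95


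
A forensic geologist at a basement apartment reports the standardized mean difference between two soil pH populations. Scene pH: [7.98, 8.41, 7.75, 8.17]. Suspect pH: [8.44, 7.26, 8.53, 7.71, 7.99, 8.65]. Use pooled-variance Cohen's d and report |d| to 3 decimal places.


Pooled-variance Cohen's d for soil pH comparison:
Scene mean = 32.31 / 4 = 8.0775
Suspect mean = 48.58 / 6 = 8.096667
Scene sample variance s_s^2 = 0.078625
Suspect sample variance s_c^2 = 0.294547
Pooled variance = ((n_s-1)*s_s^2 + (n_c-1)*s_c^2) / (n_s + n_c - 2) = 0.213576
Pooled SD = sqrt(0.213576) = 0.462143
Mean difference = -0.019167
|d| = |-0.019167| / 0.462143 = 0.041

0.041


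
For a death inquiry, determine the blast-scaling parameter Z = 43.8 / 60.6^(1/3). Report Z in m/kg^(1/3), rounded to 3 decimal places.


Scaled distance calculation:
W^(1/3) = 60.6^(1/3) = 3.927874
Z = R / W^(1/3) = 43.8 / 3.927874
Z = 11.151 m/kg^(1/3)

11.151


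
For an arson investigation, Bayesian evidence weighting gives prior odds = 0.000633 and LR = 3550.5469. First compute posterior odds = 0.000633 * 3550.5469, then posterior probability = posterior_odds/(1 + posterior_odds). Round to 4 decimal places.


Bayesian evidence evaluation:
Posterior odds = prior_odds * LR = 0.000633 * 3550.5469 = 2.247496
Posterior probability = posterior_odds / (1 + posterior_odds)
= 2.247496 / (1 + 2.247496)
= 2.247496 / 3.247496
= 0.6921

0.6921


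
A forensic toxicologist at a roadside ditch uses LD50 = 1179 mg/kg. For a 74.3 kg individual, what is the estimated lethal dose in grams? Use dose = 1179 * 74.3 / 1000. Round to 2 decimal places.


Lethal dose calculation:
Lethal dose = LD50 * body_weight / 1000
= 1179 * 74.3 / 1000
= 87599.7 / 1000
= 87.60 g

87.60


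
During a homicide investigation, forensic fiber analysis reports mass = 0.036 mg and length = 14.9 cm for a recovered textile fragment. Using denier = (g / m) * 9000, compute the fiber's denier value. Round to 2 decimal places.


Denier calculation:
Mass in grams = 0.036 mg / 1000 = 0.000036 g
Length in meters = 14.9 cm / 100 = 0.149 m
Linear density = mass / length = 0.000036 / 0.149 = 0.00024161 g/m
Denier = (g/m) * 9000 = 0.00024161 * 9000 = 2.17

2.17


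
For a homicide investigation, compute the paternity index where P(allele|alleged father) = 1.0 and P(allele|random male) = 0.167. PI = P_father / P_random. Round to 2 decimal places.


Paternity Index calculation:
PI = P(allele|father) / P(allele|random)
PI = 1.0 / 0.167
PI = 5.99

5.99


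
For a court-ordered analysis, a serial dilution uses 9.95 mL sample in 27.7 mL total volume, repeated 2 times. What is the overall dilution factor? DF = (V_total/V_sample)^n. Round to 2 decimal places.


Dilution factor calculation:
Single dilution = V_total / V_sample = 27.7 / 9.95 ≈ 2.78392
Number of dilutions = 2
Total DF = (27.7 / 9.95)^2 (full precision, rounded at the end) = 7.75

7.75


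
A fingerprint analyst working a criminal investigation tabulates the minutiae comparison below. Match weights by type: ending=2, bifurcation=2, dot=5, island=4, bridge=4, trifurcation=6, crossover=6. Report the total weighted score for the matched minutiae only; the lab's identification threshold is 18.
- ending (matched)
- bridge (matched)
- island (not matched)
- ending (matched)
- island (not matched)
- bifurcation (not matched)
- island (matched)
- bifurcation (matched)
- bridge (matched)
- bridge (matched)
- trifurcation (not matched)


Weighted minutiae match score:
  ending: matched, +2 (running total 2)
  bridge: matched, +4 (running total 6)
  island: not matched, +0
  ending: matched, +2 (running total 8)
  island: not matched, +0
  bifurcation: not matched, +0
  island: matched, +4 (running total 12)
  bifurcation: matched, +2 (running total 14)
  bridge: matched, +4 (running total 18)
  bridge: matched, +4 (running total 22)
  trifurcation: not matched, +0
Total score = 22
Threshold = 18; verdict = identification

22


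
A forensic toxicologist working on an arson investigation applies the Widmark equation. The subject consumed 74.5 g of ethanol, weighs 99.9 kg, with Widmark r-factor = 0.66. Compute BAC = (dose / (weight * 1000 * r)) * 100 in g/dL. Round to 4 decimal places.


Applying the Widmark formula:
BAC = (dose_g / (body_wt * 1000 * r)) * 100
Denominator = 99.9 * 1000 * 0.66 = 65934
BAC = (74.5 / 65934) * 100
BAC = 0.1130 g/dL

0.1130


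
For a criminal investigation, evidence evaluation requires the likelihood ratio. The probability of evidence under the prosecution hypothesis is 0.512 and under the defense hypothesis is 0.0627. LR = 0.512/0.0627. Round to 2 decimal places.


Likelihood ratio calculation:
LR = P(E|Hp) / P(E|Hd)
LR = 0.512 / 0.0627
LR = 8.17

8.17


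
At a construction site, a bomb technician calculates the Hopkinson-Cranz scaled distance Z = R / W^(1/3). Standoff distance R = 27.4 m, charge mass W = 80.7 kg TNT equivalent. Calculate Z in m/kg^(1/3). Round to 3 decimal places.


Scaled distance calculation:
W^(1/3) = 80.7^(1/3) = 4.3214
Z = R / W^(1/3) = 27.4 / 4.3214
Z = 6.341 m/kg^(1/3)

6.341


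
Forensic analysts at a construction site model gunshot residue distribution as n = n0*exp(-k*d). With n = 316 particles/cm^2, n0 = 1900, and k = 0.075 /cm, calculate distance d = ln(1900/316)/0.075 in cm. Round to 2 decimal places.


GSR distance calculation:
n0/n = 1900 / 316 = 6.012658
ln(n0/n) = 1.793867
d = 1.793867 / 0.075 = 23.92 cm

23.92


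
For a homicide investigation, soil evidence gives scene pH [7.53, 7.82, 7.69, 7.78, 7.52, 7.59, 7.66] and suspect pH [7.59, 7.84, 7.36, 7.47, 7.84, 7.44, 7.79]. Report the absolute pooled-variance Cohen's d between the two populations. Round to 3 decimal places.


Pooled-variance Cohen's d for soil pH comparison:
Scene mean = 53.59 / 7 = 7.655714
Suspect mean = 53.33 / 7 = 7.618571
Scene sample variance s_s^2 = 0.013695
Suspect sample variance s_c^2 = 0.041514
Pooled variance = ((n_s-1)*s_s^2 + (n_c-1)*s_c^2) / (n_s + n_c - 2) = 0.027605
Pooled SD = sqrt(0.027605) = 0.166148
Mean difference = 0.037143
|d| = |0.037143| / 0.166148 = 0.224

0.224


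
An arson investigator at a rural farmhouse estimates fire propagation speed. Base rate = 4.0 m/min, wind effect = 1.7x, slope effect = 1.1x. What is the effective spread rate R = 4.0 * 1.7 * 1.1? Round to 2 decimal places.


Fire spread rate calculation:
R = R0 * wind_factor * slope_factor
= 4.0 * 1.7 * 1.1
= 6.8 * 1.1
= 7.48 m/min

7.48


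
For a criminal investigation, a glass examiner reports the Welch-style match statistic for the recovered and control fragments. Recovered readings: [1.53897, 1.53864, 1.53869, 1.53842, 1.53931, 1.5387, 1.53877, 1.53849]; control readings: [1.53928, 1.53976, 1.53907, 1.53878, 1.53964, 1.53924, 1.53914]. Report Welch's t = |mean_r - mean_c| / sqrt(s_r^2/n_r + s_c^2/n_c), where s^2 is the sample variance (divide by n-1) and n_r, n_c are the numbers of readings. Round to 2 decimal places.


Welch's t-criterion for glass RI comparison:
Recovered mean = sum / n_r = 12.30999 / 8 = 1.5387487
Control mean = sum / n_c = 10.77491 / 7 = 1.5392729
Recovered sample variance s_r^2 = 7.95839e-08
Control sample variance s_c^2 = 1.1249e-07
Welch SE (unpooled) = sqrt(s_r^2/n_r + s_c^2/n_c) = sqrt(9.94799e-09 + 1.60701e-08) = sqrt(2.60181e-08) = 0.000161301
|mean_r - mean_c| = 0.000524107
t = 0.000524107 / 0.000161301 = 3.25

3.25


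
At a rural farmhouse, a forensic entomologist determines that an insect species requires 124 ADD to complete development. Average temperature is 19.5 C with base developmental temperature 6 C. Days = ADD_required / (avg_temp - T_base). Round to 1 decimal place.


Insect development time:
Effective temperature = avg_temp - T_base = 19.5 - 6 = 13.5 C
Days = ADD / effective_temp = 124 / 13.5 = 9.2 days

9.2


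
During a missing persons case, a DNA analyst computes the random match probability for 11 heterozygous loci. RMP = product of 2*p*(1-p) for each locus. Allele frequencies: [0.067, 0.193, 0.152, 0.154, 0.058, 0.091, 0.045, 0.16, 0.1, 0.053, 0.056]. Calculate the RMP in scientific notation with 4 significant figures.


Computing RMP for 11 loci:
Locus 1: 2 * 0.067 * 0.933 = 0.125022
Locus 2: 2 * 0.193 * 0.807 = 0.311502
Locus 3: 2 * 0.152 * 0.848 = 0.257792
Locus 4: 2 * 0.154 * 0.846 = 0.260568
Locus 5: 2 * 0.058 * 0.942 = 0.109272
Locus 6: 2 * 0.091 * 0.909 = 0.165438
Locus 7: 2 * 0.045 * 0.955 = 0.08595
Locus 8: 2 * 0.16 * 0.84 = 0.2688
Locus 9: 2 * 0.1 * 0.9 = 0.18
Locus 10: 2 * 0.053 * 0.947 = 0.100382
Locus 11: 2 * 0.056 * 0.944 = 0.105728
RMP = 2.087e-09

2.087e-09


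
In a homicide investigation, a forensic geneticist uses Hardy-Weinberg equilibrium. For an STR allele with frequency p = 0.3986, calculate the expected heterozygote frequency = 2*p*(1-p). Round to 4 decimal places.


Hardy-Weinberg heterozygote frequency:
q = 1 - p = 1 - 0.3986 = 0.6014
2pq = 2 * 0.3986 * 0.6014 = 0.4794

0.4794


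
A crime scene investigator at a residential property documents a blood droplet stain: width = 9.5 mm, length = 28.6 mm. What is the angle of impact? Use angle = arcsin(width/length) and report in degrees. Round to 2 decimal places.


Blood spatter impact angle calculation:
width / length = 9.5 / 28.6 = 0.332168
angle = arcsin(0.332168)
angle = 19.40 degrees

19.40


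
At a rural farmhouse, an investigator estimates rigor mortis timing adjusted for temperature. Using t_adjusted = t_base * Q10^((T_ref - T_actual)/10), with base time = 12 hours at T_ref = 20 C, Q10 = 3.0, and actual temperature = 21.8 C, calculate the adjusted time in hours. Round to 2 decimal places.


Rigor mortis time adjustment:
Exponent = (T_ref - T_actual) / 10 = (20 - 21.8) / 10 = -0.18
Q10 factor = 3.0^-0.18 = 0.82057
t_adjusted = 12 * 0.82057 = 9.85 hours

9.85


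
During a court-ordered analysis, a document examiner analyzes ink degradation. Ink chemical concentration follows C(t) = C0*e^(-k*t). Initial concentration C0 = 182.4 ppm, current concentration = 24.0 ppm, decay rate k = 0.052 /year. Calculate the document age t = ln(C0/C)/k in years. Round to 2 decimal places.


Document age estimation:
C0/C = 182.4 / 24.0 = 7.6
ln(C0/C) = 2.028148
t = 2.028148 / 0.052 = 39.00 years

39.00


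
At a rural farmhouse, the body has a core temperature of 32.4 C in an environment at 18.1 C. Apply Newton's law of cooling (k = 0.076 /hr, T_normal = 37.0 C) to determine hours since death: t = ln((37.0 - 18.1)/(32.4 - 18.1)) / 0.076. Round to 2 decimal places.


Using Newton's law of cooling:
t = ln((T_normal - T_ambient) / (T_body - T_ambient)) / k
T_normal - T_ambient = 18.9
T_body - T_ambient = 14.3
Ratio = 1.321678
ln(ratio) = 0.278902
t = 0.278902 / 0.076 = 3.67 hours

3.67


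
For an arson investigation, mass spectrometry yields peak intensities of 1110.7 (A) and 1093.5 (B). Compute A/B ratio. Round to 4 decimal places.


Spectral peak ratio:
Peak A = 1110.7 counts
Peak B = 1093.5 counts
Ratio = 1110.7 / 1093.5 = 1.0157

1.0157


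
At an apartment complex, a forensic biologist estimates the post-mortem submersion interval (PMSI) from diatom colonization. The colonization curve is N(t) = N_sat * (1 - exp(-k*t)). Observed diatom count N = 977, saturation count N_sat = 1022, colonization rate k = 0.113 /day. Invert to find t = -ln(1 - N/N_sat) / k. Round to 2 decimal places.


PMSI from diatom colonization curve:
N / N_sat = 977 / 1022 = 0.955969
1 - N/N_sat = 0.044031
ln(1 - N/N_sat) = -3.122861
t = -ln(1 - N/N_sat) / k = -(-3.122861) / 0.113 = 27.64 days

27.64


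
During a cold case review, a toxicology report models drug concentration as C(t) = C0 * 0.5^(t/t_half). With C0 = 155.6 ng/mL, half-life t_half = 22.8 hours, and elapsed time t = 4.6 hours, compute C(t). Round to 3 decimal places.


Drug concentration decay:
Number of half-lives = t / t_half = 4.6 / 22.8 = 0.201754
Decay factor = 0.5^0.201754 = 0.86949281
C(t) = 155.6 * 0.86949281 = 135.293 ng/mL

135.293


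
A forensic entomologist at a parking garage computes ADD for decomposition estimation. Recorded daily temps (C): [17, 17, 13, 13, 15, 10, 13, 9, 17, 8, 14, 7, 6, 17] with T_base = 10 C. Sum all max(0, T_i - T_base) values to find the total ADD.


Computing ADD day by day:
Day 1: max(0, 17 - 10) = 7
Day 2: max(0, 17 - 10) = 7
Day 3: max(0, 13 - 10) = 3
Day 4: max(0, 13 - 10) = 3
Day 5: max(0, 15 - 10) = 5
Day 6: max(0, 10 - 10) = 0
Day 7: max(0, 13 - 10) = 3
Day 8: max(0, 9 - 10) = 0
Day 9: max(0, 17 - 10) = 7
Day 10: max(0, 8 - 10) = 0
Day 11: max(0, 14 - 10) = 4
Day 12: max(0, 7 - 10) = 0
Day 13: max(0, 6 - 10) = 0
Day 14: max(0, 17 - 10) = 7
Total ADD = 46

46


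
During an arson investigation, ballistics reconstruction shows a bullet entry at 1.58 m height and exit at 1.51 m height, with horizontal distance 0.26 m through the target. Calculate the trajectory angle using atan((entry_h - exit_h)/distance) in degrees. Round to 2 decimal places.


Bullet trajectory angle:
Height difference = 1.58 - 1.51 = 0.07 m
angle = atan(0.07 / 0.26)
angle = atan(0.269231)
angle = 15.07 degrees

15.07


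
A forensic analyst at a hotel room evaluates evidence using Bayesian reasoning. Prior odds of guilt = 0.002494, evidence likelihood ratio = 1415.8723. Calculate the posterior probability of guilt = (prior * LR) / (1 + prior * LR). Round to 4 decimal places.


Bayesian evidence evaluation:
Posterior odds = prior_odds * LR = 0.002494 * 1415.8723 = 3.531186
Posterior probability = posterior_odds / (1 + posterior_odds)
= 3.531186 / (1 + 3.531186)
= 3.531186 / 4.531186
= 0.7793

0.7793


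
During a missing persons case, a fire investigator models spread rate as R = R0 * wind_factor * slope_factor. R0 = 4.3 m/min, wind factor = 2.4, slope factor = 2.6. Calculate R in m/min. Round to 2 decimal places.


Fire spread rate calculation:
R = R0 * wind_factor * slope_factor
= 4.3 * 2.4 * 2.6
= 10.32 * 2.6
= 26.83 m/min

26.83


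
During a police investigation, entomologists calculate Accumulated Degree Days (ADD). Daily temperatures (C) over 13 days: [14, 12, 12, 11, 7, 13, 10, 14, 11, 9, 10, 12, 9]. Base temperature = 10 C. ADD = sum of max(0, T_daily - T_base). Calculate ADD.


Computing ADD day by day:
Day 1: max(0, 14 - 10) = 4
Day 2: max(0, 12 - 10) = 2
Day 3: max(0, 12 - 10) = 2
Day 4: max(0, 11 - 10) = 1
Day 5: max(0, 7 - 10) = 0
Day 6: max(0, 13 - 10) = 3
Day 7: max(0, 10 - 10) = 0
Day 8: max(0, 14 - 10) = 4
Day 9: max(0, 11 - 10) = 1
Day 10: max(0, 9 - 10) = 0
Day 11: max(0, 10 - 10) = 0
Day 12: max(0, 12 - 10) = 2
Day 13: max(0, 9 - 10) = 0
Total ADD = 19

19


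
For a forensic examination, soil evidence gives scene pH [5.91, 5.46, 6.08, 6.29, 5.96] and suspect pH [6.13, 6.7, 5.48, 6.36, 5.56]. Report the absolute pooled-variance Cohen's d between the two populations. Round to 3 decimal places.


Pooled-variance Cohen's d for soil pH comparison:
Scene mean = 29.7 / 5 = 5.94
Suspect mean = 30.23 / 5 = 6.046
Scene sample variance s_s^2 = 0.09345
Suspect sample variance s_c^2 = 0.27248
Pooled variance = ((n_s-1)*s_s^2 + (n_c-1)*s_c^2) / (n_s + n_c - 2) = 0.182965
Pooled SD = sqrt(0.182965) = 0.427744
Mean difference = -0.106
|d| = |-0.106| / 0.427744 = 0.248

0.248


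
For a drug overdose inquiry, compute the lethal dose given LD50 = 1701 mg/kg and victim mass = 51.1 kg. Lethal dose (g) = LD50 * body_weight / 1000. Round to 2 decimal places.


Lethal dose calculation:
Lethal dose = LD50 * body_weight / 1000
= 1701 * 51.1 / 1000
= 86921.1 / 1000
= 86.92 g

86.92


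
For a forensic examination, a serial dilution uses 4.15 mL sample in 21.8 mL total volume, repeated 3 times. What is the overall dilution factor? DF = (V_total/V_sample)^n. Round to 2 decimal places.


Dilution factor calculation:
Single dilution = V_total / V_sample = 21.8 / 4.15 ≈ 5.253012
Number of dilutions = 3
Total DF = (21.8 / 4.15)^3 (full precision, rounded at the end) = 144.95

144.95


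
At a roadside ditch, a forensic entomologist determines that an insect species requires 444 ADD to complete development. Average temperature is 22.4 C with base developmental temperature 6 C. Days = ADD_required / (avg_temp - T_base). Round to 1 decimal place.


Insect development time:
Effective temperature = avg_temp - T_base = 22.4 - 6 = 16.4 C
Days = ADD / effective_temp = 444 / 16.4 = 27.1 days

27.1


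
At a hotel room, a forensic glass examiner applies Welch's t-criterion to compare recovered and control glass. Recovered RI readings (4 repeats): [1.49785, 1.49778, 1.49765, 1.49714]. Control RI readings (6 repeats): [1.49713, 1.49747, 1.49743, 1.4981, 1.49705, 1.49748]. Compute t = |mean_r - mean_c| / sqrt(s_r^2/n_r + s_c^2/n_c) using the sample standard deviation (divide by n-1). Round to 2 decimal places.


Welch's t-criterion for glass RI comparison:
Recovered mean = sum / n_r = 5.99042 / 4 = 1.497605
Control mean = sum / n_c = 8.98466 / 6 = 1.4974433
Recovered sample variance s_r^2 = 1.02967e-07
Control sample variance s_c^2 = 1.37267e-07
Welch SE (unpooled) = sqrt(s_r^2/n_r + s_c^2/n_c) = sqrt(2.57417e-08 + 2.28778e-08) = sqrt(4.86195e-08) = 0.000220498
|mean_r - mean_c| = 0.000161667
t = 0.000161667 / 0.000220498 = 0.73

0.73


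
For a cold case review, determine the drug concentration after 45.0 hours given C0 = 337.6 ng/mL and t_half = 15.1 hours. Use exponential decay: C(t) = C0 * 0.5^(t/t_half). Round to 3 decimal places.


Drug concentration decay:
Number of half-lives = t / t_half = 45.0 / 15.1 = 2.980132
Decay factor = 0.5^2.980132 = 0.12673334
C(t) = 337.6 * 0.12673334 = 42.785 ng/mL

42.785


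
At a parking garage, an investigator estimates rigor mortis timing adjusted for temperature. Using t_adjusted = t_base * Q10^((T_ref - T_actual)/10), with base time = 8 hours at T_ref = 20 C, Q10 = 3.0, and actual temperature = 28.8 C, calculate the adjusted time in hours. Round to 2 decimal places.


Rigor mortis time adjustment:
Exponent = (T_ref - T_actual) / 10 = (20 - 28.8) / 10 = -0.88
Q10 factor = 3.0^-0.88 = 0.38031
t_adjusted = 8 * 0.38031 = 3.04 hours

3.04


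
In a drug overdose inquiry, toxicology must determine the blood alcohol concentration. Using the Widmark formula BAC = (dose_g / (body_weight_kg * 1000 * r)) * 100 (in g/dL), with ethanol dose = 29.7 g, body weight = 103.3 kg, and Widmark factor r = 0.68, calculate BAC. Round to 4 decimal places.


Applying the Widmark formula:
BAC = (dose_g / (body_wt * 1000 * r)) * 100
Denominator = 103.3 * 1000 * 0.68 = 70244
BAC = (29.7 / 70244) * 100
BAC = 0.0423 g/dL

0.0423


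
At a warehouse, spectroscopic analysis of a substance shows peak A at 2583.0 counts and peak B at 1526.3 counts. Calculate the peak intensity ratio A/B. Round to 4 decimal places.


Spectral peak ratio:
Peak A = 2583.0 counts
Peak B = 1526.3 counts
Ratio = 2583.0 / 1526.3 = 1.6923

1.6923


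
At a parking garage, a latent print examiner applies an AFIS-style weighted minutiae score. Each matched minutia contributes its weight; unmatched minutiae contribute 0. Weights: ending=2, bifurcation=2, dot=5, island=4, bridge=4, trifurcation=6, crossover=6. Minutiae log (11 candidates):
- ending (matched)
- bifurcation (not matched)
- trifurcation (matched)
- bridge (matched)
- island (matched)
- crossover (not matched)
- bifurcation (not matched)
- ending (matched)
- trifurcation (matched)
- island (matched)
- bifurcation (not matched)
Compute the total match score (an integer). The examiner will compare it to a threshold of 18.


Weighted minutiae match score:
  ending: matched, +2 (running total 2)
  bifurcation: not matched, +0
  trifurcation: matched, +6 (running total 8)
  bridge: matched, +4 (running total 12)
  island: matched, +4 (running total 16)
  crossover: not matched, +0
  bifurcation: not matched, +0
  ending: matched, +2 (running total 18)
  trifurcation: matched, +6 (running total 24)
  island: matched, +4 (running total 28)
  bifurcation: not matched, +0
Total score = 28
Threshold = 18; verdict = identification

28


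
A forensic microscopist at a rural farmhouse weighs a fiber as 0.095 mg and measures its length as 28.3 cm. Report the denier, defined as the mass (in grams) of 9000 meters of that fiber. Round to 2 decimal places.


Denier calculation:
Mass in grams = 0.095 mg / 1000 = 0.000095 g
Length in meters = 28.3 cm / 100 = 0.283 m
Linear density = mass / length = 0.000095 / 0.283 = 0.00033569 g/m
Denier = (g/m) * 9000 = 0.00033569 * 9000 = 3.02

3.02


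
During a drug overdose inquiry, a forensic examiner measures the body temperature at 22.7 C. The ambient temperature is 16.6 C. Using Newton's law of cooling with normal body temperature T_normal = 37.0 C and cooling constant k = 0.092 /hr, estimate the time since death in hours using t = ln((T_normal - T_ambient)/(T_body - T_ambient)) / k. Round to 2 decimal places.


Using Newton's law of cooling:
t = ln((T_normal - T_ambient) / (T_body - T_ambient)) / k
T_normal - T_ambient = 20.4
T_body - T_ambient = 6.1
Ratio = 3.344262
ln(ratio) = 1.207246
t = 1.207246 / 0.092 = 13.12 hours

13.12
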